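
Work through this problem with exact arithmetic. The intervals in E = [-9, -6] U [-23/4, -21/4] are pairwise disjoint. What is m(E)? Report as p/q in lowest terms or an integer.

For pairwise disjoint intervals, m(union_i I_i) = sum_i m(I_i),
and m is invariant under swapping open/closed endpoints (single points have measure 0).
So m(E) = sum_i (b_i - a_i).
  I_1 has length -6 - (-9) = 3.
  I_2 has length -21/4 - (-23/4) = 1/2.
Summing:
  m(E) = 3 + 1/2 = 7/2.

7/2


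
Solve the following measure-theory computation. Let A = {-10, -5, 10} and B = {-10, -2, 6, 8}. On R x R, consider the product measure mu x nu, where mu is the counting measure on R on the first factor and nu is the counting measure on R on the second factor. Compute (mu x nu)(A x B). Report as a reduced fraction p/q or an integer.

For a measurable rectangle A x B, the product measure satisfies
  (mu x nu)(A x B) = mu(A) * nu(B).
  mu(A) = 3.
  nu(B) = 4.
  (mu x nu)(A x B) = 3 * 4 = 12.

12


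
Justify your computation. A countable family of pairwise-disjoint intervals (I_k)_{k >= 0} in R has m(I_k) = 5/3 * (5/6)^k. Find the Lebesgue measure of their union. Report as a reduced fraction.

By countable additivity of the Lebesgue measure on pairwise disjoint measurable sets,
  m(union_{k >= 0} I_k) = sum_{k >= 0} m(I_k) = sum_{k >= 0} a * r^k,
  with a = 5/3 and r = 5/6.
Since 0 < r = 5/6 < 1, the geometric series converges:
  sum_{k >= 0} a * r^k = a / (1 - r).
  = 5/3 / (1 - 5/6)
  = 5/3 / (1/6)
  = 10.

10


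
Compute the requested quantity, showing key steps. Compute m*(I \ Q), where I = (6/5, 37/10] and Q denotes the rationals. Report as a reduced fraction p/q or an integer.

The interval I = (6/5, 37/10] has m(I) = 37/10 - 6/5 = 5/2 (endpoints are measure-zero, so open/closed/half-open agree). Write I = (I cap Q) u (I \ Q). The rationals in I are countable, so m*(I cap Q) = 0 (cover each rational by intervals whose total length is arbitrarily small). By countable subadditivity m*(I) <= m*(I cap Q) + m*(I \ Q), hence m*(I \ Q) >= m(I) = 5/2. The reverse inequality m*(I \ Q) <= m*(I) = 5/2 is trivial since (I \ Q) is a subset of I. Therefore m*(I \ Q) = 5/2.

5/2


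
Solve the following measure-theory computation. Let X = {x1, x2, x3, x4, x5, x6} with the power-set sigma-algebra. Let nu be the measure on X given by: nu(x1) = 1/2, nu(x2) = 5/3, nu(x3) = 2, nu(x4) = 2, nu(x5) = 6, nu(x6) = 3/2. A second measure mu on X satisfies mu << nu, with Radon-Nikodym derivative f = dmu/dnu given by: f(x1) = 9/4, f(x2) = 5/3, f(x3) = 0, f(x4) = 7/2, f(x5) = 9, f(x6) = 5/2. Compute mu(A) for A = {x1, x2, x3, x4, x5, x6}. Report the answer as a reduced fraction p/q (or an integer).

By the defining property of the Radon-Nikodym derivative, for every measurable set A,
  mu(A) = integral_A f dnu.
Since nu is a discrete measure concentrated on the atoms of X, the integral over A reduces to the sum
  mu(A) = sum_{x in A} f(x) * nu({x}).
Computing each term:
  x1: f(x1) * nu(x1) = 9/4 * 1/2 = 9/8.
  x2: f(x2) * nu(x2) = 5/3 * 5/3 = 25/9.
  x3: f(x3) * nu(x3) = 0 * 2 = 0.
  x4: f(x4) * nu(x4) = 7/2 * 2 = 7.
  x5: f(x5) * nu(x5) = 9 * 6 = 54.
  x6: f(x6) * nu(x6) = 5/2 * 3/2 = 15/4.
Summing: mu(A) = 9/8 + 25/9 + 0 + 7 + 54 + 15/4 = 4943/72.

4943/72


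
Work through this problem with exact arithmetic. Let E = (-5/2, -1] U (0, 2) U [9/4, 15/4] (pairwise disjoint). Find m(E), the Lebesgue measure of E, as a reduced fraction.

For pairwise disjoint intervals, m(union_i I_i) = sum_i m(I_i),
and m is invariant under swapping open/closed endpoints (single points have measure 0).
So m(E) = sum_i (b_i - a_i).
  I_1 has length -1 - (-5/2) = 3/2.
  I_2 has length 2 - 0 = 2.
  I_3 has length 15/4 - 9/4 = 3/2.
Summing:
  m(E) = 3/2 + 2 + 3/2 = 5.

5


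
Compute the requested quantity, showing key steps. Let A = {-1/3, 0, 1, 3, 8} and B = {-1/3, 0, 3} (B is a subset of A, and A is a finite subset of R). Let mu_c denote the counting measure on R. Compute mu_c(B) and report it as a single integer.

Counting measure assigns mu_c(E) = |E| (number of elements) when E is finite.
B has 3 element(s), so mu_c(B) = 3.

3


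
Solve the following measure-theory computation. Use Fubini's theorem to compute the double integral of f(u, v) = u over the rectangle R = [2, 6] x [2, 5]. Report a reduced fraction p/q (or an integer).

f(u, v) is a tensor product of a function of u and a function of v, and both factors are bounded continuous (hence Lebesgue integrable) on the rectangle, so Fubini's theorem applies:
  integral_R f d(m x m) = (integral_a1^b1 u du) * (integral_a2^b2 1 dv).
Inner integral in u: integral_{2}^{6} u du = (6^2 - 2^2)/2
  = 16.
Inner integral in v: integral_{2}^{5} 1 dv = (5^1 - 2^1)/1
  = 3.
Product: (16) * (3) = 48.

48


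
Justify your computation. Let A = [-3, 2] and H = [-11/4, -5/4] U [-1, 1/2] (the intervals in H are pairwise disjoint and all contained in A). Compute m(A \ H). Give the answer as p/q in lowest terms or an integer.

The ambient interval has length m(A) = 2 - (-3) = 5.
Since the holes are disjoint and sit inside A, by finite additivity
  m(H) = sum_i (b_i - a_i), and m(A \ H) = m(A) - m(H).
Computing the hole measures:
  m(H_1) = -5/4 - (-11/4) = 3/2.
  m(H_2) = 1/2 - (-1) = 3/2.
Summed: m(H) = 3/2 + 3/2 = 3.
So m(A \ H) = 5 - 3 = 2.

2


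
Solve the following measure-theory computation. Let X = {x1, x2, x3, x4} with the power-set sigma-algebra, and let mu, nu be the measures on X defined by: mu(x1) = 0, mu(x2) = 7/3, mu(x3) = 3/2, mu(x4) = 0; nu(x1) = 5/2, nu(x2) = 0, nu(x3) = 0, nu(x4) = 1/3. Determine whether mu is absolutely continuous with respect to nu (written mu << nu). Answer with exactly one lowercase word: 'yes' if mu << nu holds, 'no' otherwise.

mu << nu means: every nu-null measurable set is also mu-null; equivalently, for every atom x, if nu({x}) = 0 then mu({x}) = 0.
Checking each atom:
  x1: nu = 5/2 > 0 -> no constraint.
  x2: nu = 0, mu = 7/3 > 0 -> violates mu << nu.
  x3: nu = 0, mu = 3/2 > 0 -> violates mu << nu.
  x4: nu = 1/3 > 0 -> no constraint.
The atom(s) x2, x3 violate the condition (nu = 0 but mu > 0). Therefore mu is NOT absolutely continuous w.r.t. nu.

no


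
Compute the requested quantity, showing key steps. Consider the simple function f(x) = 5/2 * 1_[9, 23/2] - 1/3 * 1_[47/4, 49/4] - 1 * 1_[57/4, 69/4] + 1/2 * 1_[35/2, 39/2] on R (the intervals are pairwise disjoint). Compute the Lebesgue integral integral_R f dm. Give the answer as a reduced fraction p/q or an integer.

For a simple function f = sum_i c_i * 1_{A_i} with disjoint A_i,
  integral f dm = sum_i c_i * m(A_i).
Lengths of the A_i:
  m(A_1) = 23/2 - 9 = 5/2.
  m(A_2) = 49/4 - 47/4 = 1/2.
  m(A_3) = 69/4 - 57/4 = 3.
  m(A_4) = 39/2 - 35/2 = 2.
Contributions c_i * m(A_i):
  (5/2) * (5/2) = 25/4.
  (-1/3) * (1/2) = -1/6.
  (-1) * (3) = -3.
  (1/2) * (2) = 1.
Total: 25/4 - 1/6 - 3 + 1 = 49/12.

49/12


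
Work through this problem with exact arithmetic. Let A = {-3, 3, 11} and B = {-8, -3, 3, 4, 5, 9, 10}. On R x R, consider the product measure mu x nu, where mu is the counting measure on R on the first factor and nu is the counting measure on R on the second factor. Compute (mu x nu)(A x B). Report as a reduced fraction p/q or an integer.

For a measurable rectangle A x B, the product measure satisfies
  (mu x nu)(A x B) = mu(A) * nu(B).
  mu(A) = 3.
  nu(B) = 7.
  (mu x nu)(A x B) = 3 * 7 = 21.

21


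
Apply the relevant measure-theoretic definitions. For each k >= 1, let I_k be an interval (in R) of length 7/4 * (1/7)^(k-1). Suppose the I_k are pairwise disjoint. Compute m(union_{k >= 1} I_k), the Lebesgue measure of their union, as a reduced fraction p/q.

By countable additivity of the Lebesgue measure on pairwise disjoint measurable sets,
  m(union_{k >= 1} I_k) = sum_{k >= 1} m(I_k) = sum_{k >= 1} a * r^(k-1),
  with a = 7/4 and r = 1/7.
Since 0 < r = 1/7 < 1, the geometric series converges:
  sum_{k >= 1} a * r^(k-1) = a / (1 - r).
  = 7/4 / (1 - 1/7)
  = 7/4 / (6/7)
  = 49/24.

49/24


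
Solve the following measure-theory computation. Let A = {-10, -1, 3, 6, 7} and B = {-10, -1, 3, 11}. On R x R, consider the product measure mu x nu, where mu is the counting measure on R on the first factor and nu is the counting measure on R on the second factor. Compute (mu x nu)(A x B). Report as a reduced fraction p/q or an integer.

For a measurable rectangle A x B, the product measure satisfies
  (mu x nu)(A x B) = mu(A) * nu(B).
  mu(A) = 5.
  nu(B) = 4.
  (mu x nu)(A x B) = 5 * 4 = 20.

20


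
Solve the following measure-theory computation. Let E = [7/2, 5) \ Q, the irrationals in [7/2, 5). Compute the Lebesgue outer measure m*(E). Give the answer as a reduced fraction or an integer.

The interval I = [7/2, 5) has m(I) = 5 - 7/2 = 3/2 (endpoints are measure-zero, so open/closed/half-open agree). Write I = (I cap Q) u (I \ Q). The rationals in I are countable, so m*(I cap Q) = 0 (cover each rational by intervals whose total length is arbitrarily small). By countable subadditivity m*(I) <= m*(I cap Q) + m*(I \ Q), hence m*(I \ Q) >= m(I) = 3/2. The reverse inequality m*(I \ Q) <= m*(I) = 3/2 is trivial since (I \ Q) is a subset of I. Therefore m*(I \ Q) = 3/2.

3/2


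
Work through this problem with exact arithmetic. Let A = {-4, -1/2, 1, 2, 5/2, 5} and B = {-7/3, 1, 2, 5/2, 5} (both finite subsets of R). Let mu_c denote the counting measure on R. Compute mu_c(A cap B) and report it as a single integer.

Counting measure on a finite set equals cardinality. mu_c(A cap B) = |A cap B| (elements appearing in both).
Enumerating the elements of A that also lie in B gives 4 element(s).
So mu_c(A cap B) = 4.

4


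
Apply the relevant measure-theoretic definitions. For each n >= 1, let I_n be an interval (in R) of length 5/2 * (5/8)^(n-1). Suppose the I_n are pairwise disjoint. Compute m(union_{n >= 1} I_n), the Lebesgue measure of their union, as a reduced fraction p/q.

By countable additivity of the Lebesgue measure on pairwise disjoint measurable sets,
  m(union_{n >= 1} I_n) = sum_{n >= 1} m(I_n) = sum_{n >= 1} a * r^(n-1),
  with a = 5/2 and r = 5/8.
Since 0 < r = 5/8 < 1, the geometric series converges:
  sum_{n >= 1} a * r^(n-1) = a / (1 - r).
  = 5/2 / (1 - 5/8)
  = 5/2 / (3/8)
  = 20/3.

20/3


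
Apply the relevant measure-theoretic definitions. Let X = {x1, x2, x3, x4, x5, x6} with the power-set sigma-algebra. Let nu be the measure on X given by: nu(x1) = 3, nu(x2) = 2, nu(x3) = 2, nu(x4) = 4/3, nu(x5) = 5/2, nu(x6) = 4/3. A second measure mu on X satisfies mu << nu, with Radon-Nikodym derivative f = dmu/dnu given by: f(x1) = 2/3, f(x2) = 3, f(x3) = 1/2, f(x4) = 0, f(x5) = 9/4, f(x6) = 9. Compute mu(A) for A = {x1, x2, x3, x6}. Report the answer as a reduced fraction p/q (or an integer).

By the defining property of the Radon-Nikodym derivative, for every measurable set A,
  mu(A) = integral_A f dnu.
Since nu is a discrete measure concentrated on the atoms of X, the integral over A reduces to the sum
  mu(A) = sum_{x in A} f(x) * nu({x}).
Computing each term:
  x1: f(x1) * nu(x1) = 2/3 * 3 = 2.
  x2: f(x2) * nu(x2) = 3 * 2 = 6.
  x3: f(x3) * nu(x3) = 1/2 * 2 = 1.
  x6: f(x6) * nu(x6) = 9 * 4/3 = 12.
Summing: mu(A) = 2 + 6 + 1 + 12 = 21.

21


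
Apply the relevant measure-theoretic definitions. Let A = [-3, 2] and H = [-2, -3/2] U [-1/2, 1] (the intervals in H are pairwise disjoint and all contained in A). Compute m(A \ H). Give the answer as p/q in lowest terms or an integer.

The ambient interval has length m(A) = 2 - (-3) = 5.
Since the holes are disjoint and sit inside A, by finite additivity
  m(H) = sum_i (b_i - a_i), and m(A \ H) = m(A) - m(H).
Computing the hole measures:
  m(H_1) = -3/2 - (-2) = 1/2.
  m(H_2) = 1 - (-1/2) = 3/2.
Summed: m(H) = 1/2 + 3/2 = 2.
So m(A \ H) = 5 - 2 = 3.

3


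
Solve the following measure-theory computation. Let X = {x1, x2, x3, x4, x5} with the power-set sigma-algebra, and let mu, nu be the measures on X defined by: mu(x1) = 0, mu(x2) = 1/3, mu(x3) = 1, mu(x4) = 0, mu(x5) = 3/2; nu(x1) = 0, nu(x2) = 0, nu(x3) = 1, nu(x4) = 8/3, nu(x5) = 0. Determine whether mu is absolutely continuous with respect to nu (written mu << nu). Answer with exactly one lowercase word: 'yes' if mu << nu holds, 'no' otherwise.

mu << nu means: every nu-null measurable set is also mu-null; equivalently, for every atom x, if nu({x}) = 0 then mu({x}) = 0.
Checking each atom:
  x1: nu = 0, mu = 0 -> consistent with mu << nu.
  x2: nu = 0, mu = 1/3 > 0 -> violates mu << nu.
  x3: nu = 1 > 0 -> no constraint.
  x4: nu = 8/3 > 0 -> no constraint.
  x5: nu = 0, mu = 3/2 > 0 -> violates mu << nu.
The atom(s) x2, x5 violate the condition (nu = 0 but mu > 0). Therefore mu is NOT absolutely continuous w.r.t. nu.

no


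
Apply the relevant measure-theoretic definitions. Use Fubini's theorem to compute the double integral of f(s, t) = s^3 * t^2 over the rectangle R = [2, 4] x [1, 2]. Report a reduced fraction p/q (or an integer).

f(s, t) is a tensor product of a function of s and a function of t, and both factors are bounded continuous (hence Lebesgue integrable) on the rectangle, so Fubini's theorem applies:
  integral_R f d(m x m) = (integral_a1^b1 s^3 ds) * (integral_a2^b2 t^2 dt).
Inner integral in s: integral_{2}^{4} s^3 ds = (4^4 - 2^4)/4
  = 60.
Inner integral in t: integral_{1}^{2} t^2 dt = (2^3 - 1^3)/3
  = 7/3.
Product: (60) * (7/3) = 140.

140


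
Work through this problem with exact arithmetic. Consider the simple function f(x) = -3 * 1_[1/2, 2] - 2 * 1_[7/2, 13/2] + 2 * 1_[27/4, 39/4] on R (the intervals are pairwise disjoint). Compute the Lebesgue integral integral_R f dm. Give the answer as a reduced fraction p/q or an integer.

For a simple function f = sum_i c_i * 1_{A_i} with disjoint A_i,
  integral f dm = sum_i c_i * m(A_i).
Lengths of the A_i:
  m(A_1) = 2 - 1/2 = 3/2.
  m(A_2) = 13/2 - 7/2 = 3.
  m(A_3) = 39/4 - 27/4 = 3.
Contributions c_i * m(A_i):
  (-3) * (3/2) = -9/2.
  (-2) * (3) = -6.
  (2) * (3) = 6.
Total: -9/2 - 6 + 6 = -9/2.

-9/2


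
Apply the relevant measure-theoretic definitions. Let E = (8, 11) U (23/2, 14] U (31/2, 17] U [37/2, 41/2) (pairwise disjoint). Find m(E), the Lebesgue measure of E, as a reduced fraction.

For pairwise disjoint intervals, m(union_i I_i) = sum_i m(I_i),
and m is invariant under swapping open/closed endpoints (single points have measure 0).
So m(E) = sum_i (b_i - a_i).
  I_1 has length 11 - 8 = 3.
  I_2 has length 14 - 23/2 = 5/2.
  I_3 has length 17 - 31/2 = 3/2.
  I_4 has length 41/2 - 37/2 = 2.
Summing:
  m(E) = 3 + 5/2 + 3/2 + 2 = 9.

9


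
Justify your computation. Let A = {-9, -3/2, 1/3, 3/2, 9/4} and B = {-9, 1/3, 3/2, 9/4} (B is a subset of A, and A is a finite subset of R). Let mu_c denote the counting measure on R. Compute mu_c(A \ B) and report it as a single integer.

Counting measure assigns mu_c(E) = |E| (number of elements) when E is finite. For B subset A, A \ B is the set of elements of A not in B, so |A \ B| = |A| - |B|.
|A| = 5, |B| = 4, so mu_c(A \ B) = 5 - 4 = 1.

1


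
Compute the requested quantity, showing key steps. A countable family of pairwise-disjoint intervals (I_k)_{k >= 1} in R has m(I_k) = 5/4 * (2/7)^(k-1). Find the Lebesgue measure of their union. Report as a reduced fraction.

By countable additivity of the Lebesgue measure on pairwise disjoint measurable sets,
  m(union_{k >= 1} I_k) = sum_{k >= 1} m(I_k) = sum_{k >= 1} a * r^(k-1),
  with a = 5/4 and r = 2/7.
Since 0 < r = 2/7 < 1, the geometric series converges:
  sum_{k >= 1} a * r^(k-1) = a / (1 - r).
  = 5/4 / (1 - 2/7)
  = 5/4 / (5/7)
  = 7/4.

7/4


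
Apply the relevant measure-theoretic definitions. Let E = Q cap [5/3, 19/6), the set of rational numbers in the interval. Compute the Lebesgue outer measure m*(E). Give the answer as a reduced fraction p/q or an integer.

The set Q cap [5/3, 19/6) is countable (a subset of the countable set Q). Lebesgue outer measure of any countable set is 0: each singleton {q} has m*({q}) = 0, and by countable subadditivity m*(union_k {q_k}) <= sum_k m*({q_k}) = sum_k 0 = 0. The reverse inequality m*(E) >= 0 is automatic. So m*(Q cap [5/3, 19/6)) = 0.

0


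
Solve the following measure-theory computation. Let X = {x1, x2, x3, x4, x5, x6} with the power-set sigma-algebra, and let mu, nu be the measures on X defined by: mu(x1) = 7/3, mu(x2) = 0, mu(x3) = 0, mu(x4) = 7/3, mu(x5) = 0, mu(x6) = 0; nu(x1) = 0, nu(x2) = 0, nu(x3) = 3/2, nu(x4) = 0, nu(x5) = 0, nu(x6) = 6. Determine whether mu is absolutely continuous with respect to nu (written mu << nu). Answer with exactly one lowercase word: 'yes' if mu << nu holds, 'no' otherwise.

mu << nu means: every nu-null measurable set is also mu-null; equivalently, for every atom x, if nu({x}) = 0 then mu({x}) = 0.
Checking each atom:
  x1: nu = 0, mu = 7/3 > 0 -> violates mu << nu.
  x2: nu = 0, mu = 0 -> consistent with mu << nu.
  x3: nu = 3/2 > 0 -> no constraint.
  x4: nu = 0, mu = 7/3 > 0 -> violates mu << nu.
  x5: nu = 0, mu = 0 -> consistent with mu << nu.
  x6: nu = 6 > 0 -> no constraint.
The atom(s) x1, x4 violate the condition (nu = 0 but mu > 0). Therefore mu is NOT absolutely continuous w.r.t. nu.

no


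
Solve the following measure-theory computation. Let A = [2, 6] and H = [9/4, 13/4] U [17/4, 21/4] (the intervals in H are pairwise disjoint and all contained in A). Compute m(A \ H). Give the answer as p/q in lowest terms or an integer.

The ambient interval has length m(A) = 6 - 2 = 4.
Since the holes are disjoint and sit inside A, by finite additivity
  m(H) = sum_i (b_i - a_i), and m(A \ H) = m(A) - m(H).
Computing the hole measures:
  m(H_1) = 13/4 - 9/4 = 1.
  m(H_2) = 21/4 - 17/4 = 1.
Summed: m(H) = 1 + 1 = 2.
So m(A \ H) = 4 - 2 = 2.

2


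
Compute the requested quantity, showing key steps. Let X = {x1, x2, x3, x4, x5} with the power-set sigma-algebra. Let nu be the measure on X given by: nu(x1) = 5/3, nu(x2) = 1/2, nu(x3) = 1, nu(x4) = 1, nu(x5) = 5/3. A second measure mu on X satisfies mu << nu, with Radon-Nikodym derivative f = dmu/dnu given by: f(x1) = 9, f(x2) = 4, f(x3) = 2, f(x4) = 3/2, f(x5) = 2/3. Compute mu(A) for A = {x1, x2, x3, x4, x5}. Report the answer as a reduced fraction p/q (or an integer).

By the defining property of the Radon-Nikodym derivative, for every measurable set A,
  mu(A) = integral_A f dnu.
Since nu is a discrete measure concentrated on the atoms of X, the integral over A reduces to the sum
  mu(A) = sum_{x in A} f(x) * nu({x}).
Computing each term:
  x1: f(x1) * nu(x1) = 9 * 5/3 = 15.
  x2: f(x2) * nu(x2) = 4 * 1/2 = 2.
  x3: f(x3) * nu(x3) = 2 * 1 = 2.
  x4: f(x4) * nu(x4) = 3/2 * 1 = 3/2.
  x5: f(x5) * nu(x5) = 2/3 * 5/3 = 10/9.
Summing: mu(A) = 15 + 2 + 2 + 3/2 + 10/9 = 389/18.

389/18


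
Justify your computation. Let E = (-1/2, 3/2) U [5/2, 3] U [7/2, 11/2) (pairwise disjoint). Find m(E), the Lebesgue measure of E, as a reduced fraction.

For pairwise disjoint intervals, m(union_i I_i) = sum_i m(I_i),
and m is invariant under swapping open/closed endpoints (single points have measure 0).
So m(E) = sum_i (b_i - a_i).
  I_1 has length 3/2 - (-1/2) = 2.
  I_2 has length 3 - 5/2 = 1/2.
  I_3 has length 11/2 - 7/2 = 2.
Summing:
  m(E) = 2 + 1/2 + 2 = 9/2.

9/2


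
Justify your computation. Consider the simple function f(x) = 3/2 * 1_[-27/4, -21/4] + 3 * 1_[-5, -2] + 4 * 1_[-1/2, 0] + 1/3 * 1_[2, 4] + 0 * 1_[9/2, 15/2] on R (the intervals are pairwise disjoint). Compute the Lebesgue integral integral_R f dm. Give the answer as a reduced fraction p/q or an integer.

For a simple function f = sum_i c_i * 1_{A_i} with disjoint A_i,
  integral f dm = sum_i c_i * m(A_i).
Lengths of the A_i:
  m(A_1) = -21/4 - (-27/4) = 3/2.
  m(A_2) = -2 - (-5) = 3.
  m(A_3) = 0 - (-1/2) = 1/2.
  m(A_4) = 4 - 2 = 2.
  m(A_5) = 15/2 - 9/2 = 3.
Contributions c_i * m(A_i):
  (3/2) * (3/2) = 9/4.
  (3) * (3) = 9.
  (4) * (1/2) = 2.
  (1/3) * (2) = 2/3.
  (0) * (3) = 0.
Total: 9/4 + 9 + 2 + 2/3 + 0 = 167/12.

167/12


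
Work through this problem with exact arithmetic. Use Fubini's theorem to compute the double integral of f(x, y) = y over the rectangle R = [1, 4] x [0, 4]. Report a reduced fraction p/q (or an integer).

f(x, y) is a tensor product of a function of x and a function of y, and both factors are bounded continuous (hence Lebesgue integrable) on the rectangle, so Fubini's theorem applies:
  integral_R f d(m x m) = (integral_a1^b1 1 dx) * (integral_a2^b2 y dy).
Inner integral in x: integral_{1}^{4} 1 dx = (4^1 - 1^1)/1
  = 3.
Inner integral in y: integral_{0}^{4} y dy = (4^2 - 0^2)/2
  = 8.
Product: (3) * (8) = 24.

24


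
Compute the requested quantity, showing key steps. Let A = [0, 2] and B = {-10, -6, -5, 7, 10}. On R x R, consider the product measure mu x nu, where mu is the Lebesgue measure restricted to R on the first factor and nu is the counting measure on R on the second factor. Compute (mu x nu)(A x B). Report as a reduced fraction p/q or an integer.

For a measurable rectangle A x B, the product measure satisfies
  (mu x nu)(A x B) = mu(A) * nu(B).
  mu(A) = 2.
  nu(B) = 5.
  (mu x nu)(A x B) = 2 * 5 = 10.

10


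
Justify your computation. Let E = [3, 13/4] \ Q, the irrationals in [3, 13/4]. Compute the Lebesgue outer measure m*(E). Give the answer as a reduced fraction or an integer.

The interval I = [3, 13/4] has m(I) = 13/4 - 3 = 1/4 (endpoints are measure-zero, so open/closed/half-open agree). Write I = (I cap Q) u (I \ Q). The rationals in I are countable, so m*(I cap Q) = 0 (cover each rational by intervals whose total length is arbitrarily small). By countable subadditivity m*(I) <= m*(I cap Q) + m*(I \ Q), hence m*(I \ Q) >= m(I) = 1/4. The reverse inequality m*(I \ Q) <= m*(I) = 1/4 is trivial since (I \ Q) is a subset of I. Therefore m*(I \ Q) = 1/4.

1/4


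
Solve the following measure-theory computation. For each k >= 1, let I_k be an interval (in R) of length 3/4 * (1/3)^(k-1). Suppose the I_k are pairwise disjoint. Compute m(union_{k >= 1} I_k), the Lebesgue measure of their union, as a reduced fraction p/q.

By countable additivity of the Lebesgue measure on pairwise disjoint measurable sets,
  m(union_{k >= 1} I_k) = sum_{k >= 1} m(I_k) = sum_{k >= 1} a * r^(k-1),
  with a = 3/4 and r = 1/3.
Since 0 < r = 1/3 < 1, the geometric series converges:
  sum_{k >= 1} a * r^(k-1) = a / (1 - r).
  = 3/4 / (1 - 1/3)
  = 3/4 / (2/3)
  = 9/8.

9/8


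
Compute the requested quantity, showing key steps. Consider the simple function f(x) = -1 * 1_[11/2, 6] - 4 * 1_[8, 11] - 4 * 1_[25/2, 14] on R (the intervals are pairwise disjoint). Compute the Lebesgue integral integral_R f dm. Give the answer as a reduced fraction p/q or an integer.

For a simple function f = sum_i c_i * 1_{A_i} with disjoint A_i,
  integral f dm = sum_i c_i * m(A_i).
Lengths of the A_i:
  m(A_1) = 6 - 11/2 = 1/2.
  m(A_2) = 11 - 8 = 3.
  m(A_3) = 14 - 25/2 = 3/2.
Contributions c_i * m(A_i):
  (-1) * (1/2) = -1/2.
  (-4) * (3) = -12.
  (-4) * (3/2) = -6.
Total: -1/2 - 12 - 6 = -37/2.

-37/2


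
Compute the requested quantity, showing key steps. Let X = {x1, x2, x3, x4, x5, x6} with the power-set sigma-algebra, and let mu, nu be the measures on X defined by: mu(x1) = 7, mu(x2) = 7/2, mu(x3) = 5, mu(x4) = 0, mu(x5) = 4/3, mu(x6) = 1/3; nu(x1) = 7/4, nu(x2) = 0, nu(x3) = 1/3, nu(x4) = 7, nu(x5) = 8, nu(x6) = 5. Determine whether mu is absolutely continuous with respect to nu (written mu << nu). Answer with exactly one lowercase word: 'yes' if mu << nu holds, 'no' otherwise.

mu << nu means: every nu-null measurable set is also mu-null; equivalently, for every atom x, if nu({x}) = 0 then mu({x}) = 0.
Checking each atom:
  x1: nu = 7/4 > 0 -> no constraint.
  x2: nu = 0, mu = 7/2 > 0 -> violates mu << nu.
  x3: nu = 1/3 > 0 -> no constraint.
  x4: nu = 7 > 0 -> no constraint.
  x5: nu = 8 > 0 -> no constraint.
  x6: nu = 5 > 0 -> no constraint.
The atom(s) x2 violate the condition (nu = 0 but mu > 0). Therefore mu is NOT absolutely continuous w.r.t. nu.

no


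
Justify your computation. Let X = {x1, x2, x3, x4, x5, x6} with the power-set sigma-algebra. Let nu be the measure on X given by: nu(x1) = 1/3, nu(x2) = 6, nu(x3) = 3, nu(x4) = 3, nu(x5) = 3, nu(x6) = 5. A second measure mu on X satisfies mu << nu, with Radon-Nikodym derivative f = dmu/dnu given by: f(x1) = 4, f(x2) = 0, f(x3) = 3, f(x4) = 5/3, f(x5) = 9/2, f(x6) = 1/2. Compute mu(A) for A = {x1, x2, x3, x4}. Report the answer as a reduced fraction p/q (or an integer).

By the defining property of the Radon-Nikodym derivative, for every measurable set A,
  mu(A) = integral_A f dnu.
Since nu is a discrete measure concentrated on the atoms of X, the integral over A reduces to the sum
  mu(A) = sum_{x in A} f(x) * nu({x}).
Computing each term:
  x1: f(x1) * nu(x1) = 4 * 1/3 = 4/3.
  x2: f(x2) * nu(x2) = 0 * 6 = 0.
  x3: f(x3) * nu(x3) = 3 * 3 = 9.
  x4: f(x4) * nu(x4) = 5/3 * 3 = 5.
Summing: mu(A) = 4/3 + 0 + 9 + 5 = 46/3.

46/3


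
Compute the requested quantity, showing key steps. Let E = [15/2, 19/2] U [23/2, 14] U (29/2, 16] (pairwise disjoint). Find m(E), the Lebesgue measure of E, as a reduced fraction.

For pairwise disjoint intervals, m(union_i I_i) = sum_i m(I_i),
and m is invariant under swapping open/closed endpoints (single points have measure 0).
So m(E) = sum_i (b_i - a_i).
  I_1 has length 19/2 - 15/2 = 2.
  I_2 has length 14 - 23/2 = 5/2.
  I_3 has length 16 - 29/2 = 3/2.
Summing:
  m(E) = 2 + 5/2 + 3/2 = 6.

6


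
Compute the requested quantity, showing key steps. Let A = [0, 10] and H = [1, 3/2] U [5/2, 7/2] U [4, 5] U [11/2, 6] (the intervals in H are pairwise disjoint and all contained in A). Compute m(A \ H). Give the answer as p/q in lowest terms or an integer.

The ambient interval has length m(A) = 10 - 0 = 10.
Since the holes are disjoint and sit inside A, by finite additivity
  m(H) = sum_i (b_i - a_i), and m(A \ H) = m(A) - m(H).
Computing the hole measures:
  m(H_1) = 3/2 - 1 = 1/2.
  m(H_2) = 7/2 - 5/2 = 1.
  m(H_3) = 5 - 4 = 1.
  m(H_4) = 6 - 11/2 = 1/2.
Summed: m(H) = 1/2 + 1 + 1 + 1/2 = 3.
So m(A \ H) = 10 - 3 = 7.

7


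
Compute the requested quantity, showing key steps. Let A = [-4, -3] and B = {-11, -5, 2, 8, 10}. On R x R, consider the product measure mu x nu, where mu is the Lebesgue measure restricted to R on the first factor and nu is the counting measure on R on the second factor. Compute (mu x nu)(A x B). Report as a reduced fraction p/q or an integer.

For a measurable rectangle A x B, the product measure satisfies
  (mu x nu)(A x B) = mu(A) * nu(B).
  mu(A) = 1.
  nu(B) = 5.
  (mu x nu)(A x B) = 1 * 5 = 5.

5


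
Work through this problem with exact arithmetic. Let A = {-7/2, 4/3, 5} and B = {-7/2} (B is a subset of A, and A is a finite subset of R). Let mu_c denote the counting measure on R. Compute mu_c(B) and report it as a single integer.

Counting measure assigns mu_c(E) = |E| (number of elements) when E is finite.
B has 1 element(s), so mu_c(B) = 1.

1


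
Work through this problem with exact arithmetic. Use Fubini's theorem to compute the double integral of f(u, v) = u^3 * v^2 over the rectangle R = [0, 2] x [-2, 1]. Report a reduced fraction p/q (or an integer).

f(u, v) is a tensor product of a function of u and a function of v, and both factors are bounded continuous (hence Lebesgue integrable) on the rectangle, so Fubini's theorem applies:
  integral_R f d(m x m) = (integral_a1^b1 u^3 du) * (integral_a2^b2 v^2 dv).
Inner integral in u: integral_{0}^{2} u^3 du = (2^4 - 0^4)/4
  = 4.
Inner integral in v: integral_{-2}^{1} v^2 dv = (1^3 - (-2)^3)/3
  = 3.
Product: (4) * (3) = 12.

12


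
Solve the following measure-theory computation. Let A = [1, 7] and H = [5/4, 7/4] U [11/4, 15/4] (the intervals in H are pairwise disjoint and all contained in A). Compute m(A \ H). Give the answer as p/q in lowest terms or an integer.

The ambient interval has length m(A) = 7 - 1 = 6.
Since the holes are disjoint and sit inside A, by finite additivity
  m(H) = sum_i (b_i - a_i), and m(A \ H) = m(A) - m(H).
Computing the hole measures:
  m(H_1) = 7/4 - 5/4 = 1/2.
  m(H_2) = 15/4 - 11/4 = 1.
Summed: m(H) = 1/2 + 1 = 3/2.
So m(A \ H) = 6 - 3/2 = 9/2.

9/2


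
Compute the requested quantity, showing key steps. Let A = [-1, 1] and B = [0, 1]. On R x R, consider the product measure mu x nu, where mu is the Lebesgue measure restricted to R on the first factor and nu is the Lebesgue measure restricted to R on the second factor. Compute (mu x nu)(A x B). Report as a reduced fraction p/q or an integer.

For a measurable rectangle A x B, the product measure satisfies
  (mu x nu)(A x B) = mu(A) * nu(B).
  mu(A) = 2.
  nu(B) = 1.
  (mu x nu)(A x B) = 2 * 1 = 2.

2


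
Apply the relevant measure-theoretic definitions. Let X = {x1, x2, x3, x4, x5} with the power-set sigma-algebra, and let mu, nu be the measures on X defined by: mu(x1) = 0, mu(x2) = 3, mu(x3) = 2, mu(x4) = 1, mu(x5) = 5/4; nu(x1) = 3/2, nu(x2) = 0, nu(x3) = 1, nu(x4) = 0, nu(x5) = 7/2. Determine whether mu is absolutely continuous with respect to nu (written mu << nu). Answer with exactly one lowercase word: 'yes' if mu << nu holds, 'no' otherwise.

mu << nu means: every nu-null measurable set is also mu-null; equivalently, for every atom x, if nu({x}) = 0 then mu({x}) = 0.
Checking each atom:
  x1: nu = 3/2 > 0 -> no constraint.
  x2: nu = 0, mu = 3 > 0 -> violates mu << nu.
  x3: nu = 1 > 0 -> no constraint.
  x4: nu = 0, mu = 1 > 0 -> violates mu << nu.
  x5: nu = 7/2 > 0 -> no constraint.
The atom(s) x2, x4 violate the condition (nu = 0 but mu > 0). Therefore mu is NOT absolutely continuous w.r.t. nu.

no


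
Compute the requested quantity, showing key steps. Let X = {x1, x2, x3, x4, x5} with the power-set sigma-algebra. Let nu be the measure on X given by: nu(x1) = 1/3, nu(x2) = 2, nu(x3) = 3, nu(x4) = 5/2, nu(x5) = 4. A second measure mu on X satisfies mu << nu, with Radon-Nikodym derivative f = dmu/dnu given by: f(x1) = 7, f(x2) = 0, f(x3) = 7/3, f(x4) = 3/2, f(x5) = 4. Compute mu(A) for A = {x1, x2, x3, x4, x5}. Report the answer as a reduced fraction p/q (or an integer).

By the defining property of the Radon-Nikodym derivative, for every measurable set A,
  mu(A) = integral_A f dnu.
Since nu is a discrete measure concentrated on the atoms of X, the integral over A reduces to the sum
  mu(A) = sum_{x in A} f(x) * nu({x}).
Computing each term:
  x1: f(x1) * nu(x1) = 7 * 1/3 = 7/3.
  x2: f(x2) * nu(x2) = 0 * 2 = 0.
  x3: f(x3) * nu(x3) = 7/3 * 3 = 7.
  x4: f(x4) * nu(x4) = 3/2 * 5/2 = 15/4.
  x5: f(x5) * nu(x5) = 4 * 4 = 16.
Summing: mu(A) = 7/3 + 0 + 7 + 15/4 + 16 = 349/12.

349/12


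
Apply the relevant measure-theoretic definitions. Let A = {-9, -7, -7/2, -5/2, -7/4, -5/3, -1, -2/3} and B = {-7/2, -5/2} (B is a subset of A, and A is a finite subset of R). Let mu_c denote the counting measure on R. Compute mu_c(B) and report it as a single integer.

Counting measure assigns mu_c(E) = |E| (number of elements) when E is finite.
B has 2 element(s), so mu_c(B) = 2.

2


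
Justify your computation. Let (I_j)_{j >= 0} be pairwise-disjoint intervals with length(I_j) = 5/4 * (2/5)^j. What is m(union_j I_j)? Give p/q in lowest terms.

By countable additivity of the Lebesgue measure on pairwise disjoint measurable sets,
  m(union_{j >= 0} I_j) = sum_{j >= 0} m(I_j) = sum_{j >= 0} a * r^j,
  with a = 5/4 and r = 2/5.
Since 0 < r = 2/5 < 1, the geometric series converges:
  sum_{j >= 0} a * r^j = a / (1 - r).
  = 5/4 / (1 - 2/5)
  = 5/4 / (3/5)
  = 25/12.

25/12


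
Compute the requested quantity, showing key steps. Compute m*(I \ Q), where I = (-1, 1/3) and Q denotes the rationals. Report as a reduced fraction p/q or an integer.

The interval I = (-1, 1/3) has m(I) = 1/3 - (-1) = 4/3 (endpoints are measure-zero, so open/closed/half-open agree). Write I = (I cap Q) u (I \ Q). The rationals in I are countable, so m*(I cap Q) = 0 (cover each rational by intervals whose total length is arbitrarily small). By countable subadditivity m*(I) <= m*(I cap Q) + m*(I \ Q), hence m*(I \ Q) >= m(I) = 4/3. The reverse inequality m*(I \ Q) <= m*(I) = 4/3 is trivial since (I \ Q) is a subset of I. Therefore m*(I \ Q) = 4/3.

4/3


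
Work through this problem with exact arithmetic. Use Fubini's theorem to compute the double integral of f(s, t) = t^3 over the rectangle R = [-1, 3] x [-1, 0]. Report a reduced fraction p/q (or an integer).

f(s, t) is a tensor product of a function of s and a function of t, and both factors are bounded continuous (hence Lebesgue integrable) on the rectangle, so Fubini's theorem applies:
  integral_R f d(m x m) = (integral_a1^b1 1 ds) * (integral_a2^b2 t^3 dt).
Inner integral in s: integral_{-1}^{3} 1 ds = (3^1 - (-1)^1)/1
  = 4.
Inner integral in t: integral_{-1}^{0} t^3 dt = (0^4 - (-1)^4)/4
  = -1/4.
Product: (4) * (-1/4) = -1.

-1


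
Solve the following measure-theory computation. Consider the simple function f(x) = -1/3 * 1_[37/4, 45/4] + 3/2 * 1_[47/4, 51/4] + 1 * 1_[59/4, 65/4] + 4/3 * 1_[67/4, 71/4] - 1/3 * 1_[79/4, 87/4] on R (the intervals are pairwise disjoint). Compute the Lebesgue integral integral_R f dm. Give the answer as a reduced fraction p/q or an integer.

For a simple function f = sum_i c_i * 1_{A_i} with disjoint A_i,
  integral f dm = sum_i c_i * m(A_i).
Lengths of the A_i:
  m(A_1) = 45/4 - 37/4 = 2.
  m(A_2) = 51/4 - 47/4 = 1.
  m(A_3) = 65/4 - 59/4 = 3/2.
  m(A_4) = 71/4 - 67/4 = 1.
  m(A_5) = 87/4 - 79/4 = 2.
Contributions c_i * m(A_i):
  (-1/3) * (2) = -2/3.
  (3/2) * (1) = 3/2.
  (1) * (3/2) = 3/2.
  (4/3) * (1) = 4/3.
  (-1/3) * (2) = -2/3.
Total: -2/3 + 3/2 + 3/2 + 4/3 - 2/3 = 3.

3


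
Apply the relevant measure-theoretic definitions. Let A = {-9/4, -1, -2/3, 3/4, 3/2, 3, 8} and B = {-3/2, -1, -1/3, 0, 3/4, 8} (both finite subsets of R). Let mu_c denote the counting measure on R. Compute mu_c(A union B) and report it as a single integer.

Counting measure on a finite set equals cardinality. By inclusion-exclusion, |A union B| = |A| + |B| - |A cap B|.
|A| = 7, |B| = 6, |A cap B| = 3.
So mu_c(A union B) = 7 + 6 - 3 = 10.

10


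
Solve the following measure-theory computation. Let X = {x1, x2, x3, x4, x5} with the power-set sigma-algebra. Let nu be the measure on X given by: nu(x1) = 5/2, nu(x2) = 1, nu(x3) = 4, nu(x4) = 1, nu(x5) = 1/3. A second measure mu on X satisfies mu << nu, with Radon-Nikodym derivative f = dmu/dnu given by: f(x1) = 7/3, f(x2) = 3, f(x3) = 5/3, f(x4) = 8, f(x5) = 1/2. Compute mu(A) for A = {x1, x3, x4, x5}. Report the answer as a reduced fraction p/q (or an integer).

By the defining property of the Radon-Nikodym derivative, for every measurable set A,
  mu(A) = integral_A f dnu.
Since nu is a discrete measure concentrated on the atoms of X, the integral over A reduces to the sum
  mu(A) = sum_{x in A} f(x) * nu({x}).
Computing each term:
  x1: f(x1) * nu(x1) = 7/3 * 5/2 = 35/6.
  x3: f(x3) * nu(x3) = 5/3 * 4 = 20/3.
  x4: f(x4) * nu(x4) = 8 * 1 = 8.
  x5: f(x5) * nu(x5) = 1/2 * 1/3 = 1/6.
Summing: mu(A) = 35/6 + 20/3 + 8 + 1/6 = 62/3.

62/3


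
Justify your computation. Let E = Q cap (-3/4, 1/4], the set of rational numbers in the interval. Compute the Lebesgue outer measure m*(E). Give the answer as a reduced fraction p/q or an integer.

The set Q cap (-3/4, 1/4] is countable (a subset of the countable set Q). Lebesgue outer measure of any countable set is 0: each singleton {q} has m*({q}) = 0, and by countable subadditivity m*(union_k {q_k}) <= sum_k m*({q_k}) = sum_k 0 = 0. The reverse inequality m*(E) >= 0 is automatic. So m*(Q cap (-3/4, 1/4]) = 0.

0


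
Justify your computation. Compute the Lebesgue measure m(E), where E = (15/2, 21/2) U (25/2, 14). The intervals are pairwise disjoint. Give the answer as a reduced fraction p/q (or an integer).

For pairwise disjoint intervals, m(union_i I_i) = sum_i m(I_i),
and m is invariant under swapping open/closed endpoints (single points have measure 0).
So m(E) = sum_i (b_i - a_i).
  I_1 has length 21/2 - 15/2 = 3.
  I_2 has length 14 - 25/2 = 3/2.
Summing:
  m(E) = 3 + 3/2 = 9/2.

9/2


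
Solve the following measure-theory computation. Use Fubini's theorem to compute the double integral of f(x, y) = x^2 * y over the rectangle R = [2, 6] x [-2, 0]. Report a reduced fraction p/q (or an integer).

f(x, y) is a tensor product of a function of x and a function of y, and both factors are bounded continuous (hence Lebesgue integrable) on the rectangle, so Fubini's theorem applies:
  integral_R f d(m x m) = (integral_a1^b1 x^2 dx) * (integral_a2^b2 y dy).
Inner integral in x: integral_{2}^{6} x^2 dx = (6^3 - 2^3)/3
  = 208/3.
Inner integral in y: integral_{-2}^{0} y dy = (0^2 - (-2)^2)/2
  = -2.
Product: (208/3) * (-2) = -416/3.

-416/3


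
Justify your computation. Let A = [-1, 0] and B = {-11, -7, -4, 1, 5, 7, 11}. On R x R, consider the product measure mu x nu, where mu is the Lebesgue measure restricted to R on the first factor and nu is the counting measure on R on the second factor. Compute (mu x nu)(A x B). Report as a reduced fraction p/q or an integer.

For a measurable rectangle A x B, the product measure satisfies
  (mu x nu)(A x B) = mu(A) * nu(B).
  mu(A) = 1.
  nu(B) = 7.
  (mu x nu)(A x B) = 1 * 7 = 7.

7


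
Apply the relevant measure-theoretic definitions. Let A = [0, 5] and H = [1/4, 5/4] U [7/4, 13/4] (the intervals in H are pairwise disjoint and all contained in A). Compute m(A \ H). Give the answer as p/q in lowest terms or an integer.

The ambient interval has length m(A) = 5 - 0 = 5.
Since the holes are disjoint and sit inside A, by finite additivity
  m(H) = sum_i (b_i - a_i), and m(A \ H) = m(A) - m(H).
Computing the hole measures:
  m(H_1) = 5/4 - 1/4 = 1.
  m(H_2) = 13/4 - 7/4 = 3/2.
Summed: m(H) = 1 + 3/2 = 5/2.
So m(A \ H) = 5 - 5/2 = 5/2.

5/2


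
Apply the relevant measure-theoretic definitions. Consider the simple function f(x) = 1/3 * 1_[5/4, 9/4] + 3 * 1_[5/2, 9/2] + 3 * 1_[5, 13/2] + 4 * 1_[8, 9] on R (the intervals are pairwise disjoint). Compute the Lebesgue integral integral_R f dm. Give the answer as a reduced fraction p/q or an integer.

For a simple function f = sum_i c_i * 1_{A_i} with disjoint A_i,
  integral f dm = sum_i c_i * m(A_i).
Lengths of the A_i:
  m(A_1) = 9/4 - 5/4 = 1.
  m(A_2) = 9/2 - 5/2 = 2.
  m(A_3) = 13/2 - 5 = 3/2.
  m(A_4) = 9 - 8 = 1.
Contributions c_i * m(A_i):
  (1/3) * (1) = 1/3.
  (3) * (2) = 6.
  (3) * (3/2) = 9/2.
  (4) * (1) = 4.
Total: 1/3 + 6 + 9/2 + 4 = 89/6.

89/6


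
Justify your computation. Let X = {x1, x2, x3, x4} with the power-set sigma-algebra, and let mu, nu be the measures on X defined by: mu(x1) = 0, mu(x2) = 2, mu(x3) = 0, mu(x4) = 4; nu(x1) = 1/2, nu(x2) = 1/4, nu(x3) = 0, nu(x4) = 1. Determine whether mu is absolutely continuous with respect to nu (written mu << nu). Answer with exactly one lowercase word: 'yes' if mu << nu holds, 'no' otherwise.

mu << nu means: every nu-null measurable set is also mu-null; equivalently, for every atom x, if nu({x}) = 0 then mu({x}) = 0.
Checking each atom:
  x1: nu = 1/2 > 0 -> no constraint.
  x2: nu = 1/4 > 0 -> no constraint.
  x3: nu = 0, mu = 0 -> consistent with mu << nu.
  x4: nu = 1 > 0 -> no constraint.
No atom violates the condition. Therefore mu << nu.

yes


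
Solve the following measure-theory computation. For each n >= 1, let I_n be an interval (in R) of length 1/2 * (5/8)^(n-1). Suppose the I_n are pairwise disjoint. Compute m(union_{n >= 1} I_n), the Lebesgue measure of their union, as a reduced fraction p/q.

By countable additivity of the Lebesgue measure on pairwise disjoint measurable sets,
  m(union_{n >= 1} I_n) = sum_{n >= 1} m(I_n) = sum_{n >= 1} a * r^(n-1),
  with a = 1/2 and r = 5/8.
Since 0 < r = 5/8 < 1, the geometric series converges:
  sum_{n >= 1} a * r^(n-1) = a / (1 - r).
  = 1/2 / (1 - 5/8)
  = 1/2 / (3/8)
  = 4/3.

4/3


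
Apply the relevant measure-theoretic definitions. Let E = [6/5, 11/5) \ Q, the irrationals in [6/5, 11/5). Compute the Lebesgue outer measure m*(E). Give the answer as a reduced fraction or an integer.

The interval I = [6/5, 11/5) has m(I) = 11/5 - 6/5 = 1 (endpoints are measure-zero, so open/closed/half-open agree). Write I = (I cap Q) u (I \ Q). The rationals in I are countable, so m*(I cap Q) = 0 (cover each rational by intervals whose total length is arbitrarily small). By countable subadditivity m*(I) <= m*(I cap Q) + m*(I \ Q), hence m*(I \ Q) >= m(I) = 1. The reverse inequality m*(I \ Q) <= m*(I) = 1 is trivial since (I \ Q) is a subset of I. Therefore m*(I \ Q) = 1.

1
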